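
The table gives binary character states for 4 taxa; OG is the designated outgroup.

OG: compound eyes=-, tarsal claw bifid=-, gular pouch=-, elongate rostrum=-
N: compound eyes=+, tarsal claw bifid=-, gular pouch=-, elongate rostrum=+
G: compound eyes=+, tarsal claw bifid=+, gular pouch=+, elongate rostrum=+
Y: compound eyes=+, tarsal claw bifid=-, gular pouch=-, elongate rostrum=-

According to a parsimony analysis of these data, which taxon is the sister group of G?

N

The outgroup has state '-' for every character, so '+' is the derived state throughout.
All ingroup taxa share the derived state '+' for compound eyes; it defines the ingroup but does not resolve relationships within it.
tarsal claw bifid (derived state '+') is unique to G (autapomorphy; uninformative for grouping).
gular pouch: derived state '+' in G only — an autapomorphy, so it tells us nothing about relationships among taxa.
elongate rostrum (derived state '+') is shared by G and N — a synapomorphy uniting that clade.
Most parsimonious ingroup topology: ((N,G),Y).
G and N form a cherry on this tree, so they are sister taxa.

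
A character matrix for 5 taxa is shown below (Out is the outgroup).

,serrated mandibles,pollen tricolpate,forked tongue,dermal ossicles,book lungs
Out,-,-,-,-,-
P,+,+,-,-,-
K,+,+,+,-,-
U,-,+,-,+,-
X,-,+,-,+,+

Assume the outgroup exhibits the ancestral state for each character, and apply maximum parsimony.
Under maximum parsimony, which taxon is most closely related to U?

The outgroup has state '-' for every character, so '+' is the derived state throughout.
Only K and P show the derived state '+' for serrated mandibles, supporting them as a clade.
All ingroup taxa share the derived state '+' for pollen tricolpate; it defines the ingroup but does not resolve relationships within it.
forked tongue (derived state '+') is unique to K (autapomorphy; uninformative for grouping).
Only U and X show the derived state '+' for dermal ossicles, supporting them as a clade.
book lungs: derived state '+' in X only — an autapomorphy, so it tells us nothing about relationships among taxa.
Most parsimonious ingroup topology: ((P,K),(U,X)).
U and X form a cherry on this tree, so they are sister taxa.

X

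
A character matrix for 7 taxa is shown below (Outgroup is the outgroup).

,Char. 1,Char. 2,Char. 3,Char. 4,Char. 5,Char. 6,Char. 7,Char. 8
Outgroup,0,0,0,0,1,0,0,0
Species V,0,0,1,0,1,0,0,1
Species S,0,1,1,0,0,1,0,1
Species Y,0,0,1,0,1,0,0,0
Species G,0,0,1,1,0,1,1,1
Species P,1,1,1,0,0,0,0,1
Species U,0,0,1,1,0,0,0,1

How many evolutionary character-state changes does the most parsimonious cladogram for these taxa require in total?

9

Character polarity is set by the outgroup: the derived state is whichever differs from the outgroup's state, so for Char. 5 the derived state is '0', and for the remaining characters it is '1'.
Char. 1 (derived state '1') is unique to Species P (autapomorphy; uninformative for grouping).
Char. 2 (derived state '1') is shared by Species P and Species S — a synapomorphy uniting that clade.
All ingroup taxa share the derived state '1' for Char. 3; it defines the ingroup but does not resolve relationships within it.
Char. 4: derived state '1' in Species G and Species U only — synapomorphy for {Species G, Species U}.
Char. 5: derived state '0' in Species G, Species P, Species S, and Species U only — synapomorphy for {Species G, Species P, Species S, Species U}.
Char. 6 (state '1') occurs in Species G and Species S but conflicts with the nesting implied by the other characters — most parsimoniously interpreted as homoplasy.
Char. 7: derived state '1' in Species G only — an autapomorphy, so it tells us nothing about relationships among taxa.
Only Species G, Species P, Species S, Species U, and Species V show the derived state '1' for Char. 8, supporting them as a clade.
Most parsimonious ingroup topology: ((Species V,((Species S,Species P),(Species G,Species U))),Species Y).
Changes per character on this tree: Char. 1: 1; Char. 2: 1; Char. 3: 1; Char. 4: 1; Char. 5: 1; Char. 6: 2; Char. 7: 1; Char. 8: 1.
Total = 9.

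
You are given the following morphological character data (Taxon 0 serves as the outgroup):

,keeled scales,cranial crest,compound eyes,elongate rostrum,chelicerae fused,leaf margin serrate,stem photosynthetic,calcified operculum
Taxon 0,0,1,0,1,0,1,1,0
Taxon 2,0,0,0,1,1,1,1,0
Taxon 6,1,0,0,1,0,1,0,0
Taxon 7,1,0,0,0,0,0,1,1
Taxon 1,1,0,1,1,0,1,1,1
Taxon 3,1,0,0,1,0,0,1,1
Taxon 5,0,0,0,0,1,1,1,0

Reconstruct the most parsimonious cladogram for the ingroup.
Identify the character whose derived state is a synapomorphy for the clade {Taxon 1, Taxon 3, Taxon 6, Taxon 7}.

Character polarity is set by the outgroup: the derived state is whichever differs from the outgroup's state, so for cranial crest, elongate rostrum, leaf margin serrate, stem photosynthetic the derived state is '0', and for the remaining characters it is '1'.
keeled scales: derived state '1' in Taxon 1, Taxon 3, Taxon 6, and Taxon 7 only — synapomorphy for {Taxon 1, Taxon 3, Taxon 6, Taxon 7}.
All ingroup taxa share the derived state '0' for cranial crest; it defines the ingroup but does not resolve relationships within it.
compound eyes: derived state '1' in Taxon 1 only — an autapomorphy, so it tells us nothing about relationships among taxa.
elongate rostrum (state '0') occurs in Taxon 5 and Taxon 7 but conflicts with the nesting implied by the other characters — most parsimoniously interpreted as homoplasy.
chelicerae fused: derived state '1' in Taxon 2 and Taxon 5 only — synapomorphy for {Taxon 2, Taxon 5}.
Only Taxon 3 and Taxon 7 show the derived state '0' for leaf margin serrate, supporting them as a clade.
stem photosynthetic: derived state '0' in Taxon 6 only — an autapomorphy, so it tells us nothing about relationships among taxa.
calcified operculum (derived state '1') is shared by Taxon 1, Taxon 3, and Taxon 7 — a synapomorphy uniting that clade.
Most parsimonious ingroup topology: ((Taxon 2,Taxon 5),(Taxon 6,((Taxon 7,Taxon 3),Taxon 1))).
The clade {Taxon 1, Taxon 3, Taxon 6, Taxon 7} is supported by keeled scales: its derived state '1' occurs in exactly those taxa and in no other taxon (including the outgroup).

keeled scales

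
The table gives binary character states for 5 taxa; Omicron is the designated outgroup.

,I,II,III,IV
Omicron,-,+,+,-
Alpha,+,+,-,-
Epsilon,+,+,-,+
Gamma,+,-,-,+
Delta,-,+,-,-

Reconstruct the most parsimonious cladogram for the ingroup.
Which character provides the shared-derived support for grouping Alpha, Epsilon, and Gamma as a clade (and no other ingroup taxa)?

I

Character polarity is set by the outgroup: the derived state is whichever differs from the outgroup's state, so for II, III the derived state is '-', and for the remaining characters it is '+'.
I: derived state '+' in Alpha, Epsilon, and Gamma only — synapomorphy for {Alpha, Epsilon, Gamma}.
II: derived state '-' in Gamma only — an autapomorphy, so it tells us nothing about relationships among taxa.
III (derived state '-') is shared by all ingroup taxa — unites the whole ingroup.
IV (derived state '+') is shared by Epsilon and Gamma — a synapomorphy uniting that clade.
Most parsimonious ingroup topology: ((Alpha,(Epsilon,Gamma)),Delta).
The clade {Alpha, Epsilon, Gamma} is supported by I: its derived state '+' occurs in exactly those taxa and in no other taxon (including the outgroup).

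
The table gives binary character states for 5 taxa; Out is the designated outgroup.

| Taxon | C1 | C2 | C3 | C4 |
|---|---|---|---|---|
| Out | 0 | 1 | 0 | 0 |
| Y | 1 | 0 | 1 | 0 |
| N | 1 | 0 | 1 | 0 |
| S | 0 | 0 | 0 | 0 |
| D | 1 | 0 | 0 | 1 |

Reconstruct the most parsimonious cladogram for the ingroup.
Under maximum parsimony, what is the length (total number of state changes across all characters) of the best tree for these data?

Character polarity is set by the outgroup: the derived state is whichever differs from the outgroup's state, so for C2 the derived state is '0', and for the remaining characters it is '1'.
C1: derived state '1' in D, N, and Y only — synapomorphy for {D, N, Y}.
C2 (derived state '0') is shared by all ingroup taxa — unites the whole ingroup.
C3: derived state '1' in N and Y only — synapomorphy for {N, Y}.
C4 (derived state '1') is unique to D (autapomorphy; uninformative for grouping).
Most parsimonious ingroup topology: (S,(D,(N,Y))).
Changes per character on this tree: C1: 1; C2: 1; C3: 1; C4: 1.
Total = 4.

4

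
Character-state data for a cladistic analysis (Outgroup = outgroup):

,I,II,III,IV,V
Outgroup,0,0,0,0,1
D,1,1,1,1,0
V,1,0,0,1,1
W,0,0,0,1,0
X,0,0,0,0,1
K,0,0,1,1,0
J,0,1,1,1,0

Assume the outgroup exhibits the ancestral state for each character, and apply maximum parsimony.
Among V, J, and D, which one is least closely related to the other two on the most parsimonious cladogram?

Character polarity is set by the outgroup: the derived state is whichever differs from the outgroup's state, so for V the derived state is '0', and for the remaining characters it is '1'.
I groups D and V, which is incompatible with the clades supported by the remaining characters; treating it as convergent (homoplasy) costs fewer steps than any alternative tree.
Only D and J show the derived state '1' for II, supporting them as a clade.
Only D, J, and K show the derived state '1' for III, supporting them as a clade.
IV (derived state '1') is shared by D, J, K, V, and W — a synapomorphy uniting that clade.
Only D, J, K, and W show the derived state '0' for V, supporting them as a clade.
Most parsimonious ingroup topology: (((((D,J),K),W),V),X).
J and D share a more recent common ancestor with each other than either does with V, so V is the least closely related of the three.

V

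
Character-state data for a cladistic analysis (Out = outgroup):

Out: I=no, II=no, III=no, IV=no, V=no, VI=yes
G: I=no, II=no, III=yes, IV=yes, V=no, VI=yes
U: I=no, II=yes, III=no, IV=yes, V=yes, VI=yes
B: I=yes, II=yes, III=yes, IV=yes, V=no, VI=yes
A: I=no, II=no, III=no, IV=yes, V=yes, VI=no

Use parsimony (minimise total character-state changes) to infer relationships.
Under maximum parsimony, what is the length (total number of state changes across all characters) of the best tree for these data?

Character polarity is set by the outgroup: the derived state is whichever differs from the outgroup's state, so for VI the derived state is 'no', and for the remaining characters it is 'yes'.
I (derived state 'yes') is unique to B (autapomorphy; uninformative for grouping).
II (state 'yes') occurs in B and U but conflicts with the nesting implied by the other characters — most parsimoniously interpreted as homoplasy.
Only B and G show the derived state 'yes' for III, supporting them as a clade.
IV (derived state 'yes') is shared by all ingroup taxa — unites the whole ingroup.
V (derived state 'yes') is shared by A and U — a synapomorphy uniting that clade.
VI: derived state 'no' in A only — an autapomorphy, so it tells us nothing about relationships among taxa.
Most parsimonious ingroup topology: ((G,B),(U,A)).
Changes per character on this tree: I: 1; II: 2; III: 1; IV: 1; V: 1; VI: 1.
Total = 7.

7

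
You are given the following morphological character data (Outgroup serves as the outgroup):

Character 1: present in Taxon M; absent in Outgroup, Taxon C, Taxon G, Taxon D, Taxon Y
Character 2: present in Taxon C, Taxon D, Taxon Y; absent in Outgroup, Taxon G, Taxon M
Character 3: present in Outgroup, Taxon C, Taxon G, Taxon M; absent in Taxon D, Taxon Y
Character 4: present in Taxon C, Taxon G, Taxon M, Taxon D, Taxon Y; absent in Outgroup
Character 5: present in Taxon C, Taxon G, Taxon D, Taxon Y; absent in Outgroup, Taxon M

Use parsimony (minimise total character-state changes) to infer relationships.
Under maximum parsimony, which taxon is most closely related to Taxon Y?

Taxon D

Character polarity is set by the outgroup: the derived state is whichever differs from the outgroup's state, so for Character 3 the derived state is 'absent', and for the remaining characters it is 'present'.
Character 1 (derived state 'present') is unique to Taxon M (autapomorphy; uninformative for grouping).
Only Taxon C, Taxon D, and Taxon Y show the derived state 'present' for Character 2, supporting them as a clade.
Character 3: derived state 'absent' in Taxon D and Taxon Y only — synapomorphy for {Taxon D, Taxon Y}.
Character 4 (derived state 'present') is shared by all ingroup taxa — unites the whole ingroup.
Character 5 (derived state 'present') is shared by Taxon C, Taxon D, Taxon G, and Taxon Y — a synapomorphy uniting that clade.
Most parsimonious ingroup topology: (((Taxon C,(Taxon D,Taxon Y)),Taxon G),Taxon M).
Taxon Y and Taxon D form a cherry on this tree, so they are sister taxa.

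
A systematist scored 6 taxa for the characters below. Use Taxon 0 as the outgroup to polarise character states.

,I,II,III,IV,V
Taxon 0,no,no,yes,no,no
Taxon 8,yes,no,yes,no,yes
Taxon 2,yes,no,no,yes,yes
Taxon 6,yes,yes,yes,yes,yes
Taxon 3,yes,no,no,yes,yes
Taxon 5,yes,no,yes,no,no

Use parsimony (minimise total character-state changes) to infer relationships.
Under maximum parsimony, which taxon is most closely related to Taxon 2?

Character polarity is set by the outgroup: the derived state is whichever differs from the outgroup's state, so for III the derived state is 'no', and for the remaining characters it is 'yes'.
I (derived state 'yes') is shared by all ingroup taxa — unites the whole ingroup.
II (derived state 'yes') is unique to Taxon 6 (autapomorphy; uninformative for grouping).
Only Taxon 2 and Taxon 3 show the derived state 'no' for III, supporting them as a clade.
IV (derived state 'yes') is shared by Taxon 2, Taxon 3, and Taxon 6 — a synapomorphy uniting that clade.
Only Taxon 2, Taxon 3, Taxon 6, and Taxon 8 show the derived state 'yes' for V, supporting them as a clade.
Most parsimonious ingroup topology: ((Taxon 8,((Taxon 2,Taxon 3),Taxon 6)),Taxon 5).
Taxon 2 and Taxon 3 form a cherry on this tree, so they are sister taxa.

Taxon 3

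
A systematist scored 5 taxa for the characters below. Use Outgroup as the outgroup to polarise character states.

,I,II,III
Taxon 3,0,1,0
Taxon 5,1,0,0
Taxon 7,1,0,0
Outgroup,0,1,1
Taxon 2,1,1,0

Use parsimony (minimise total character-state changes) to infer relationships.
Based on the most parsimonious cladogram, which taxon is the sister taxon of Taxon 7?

Character polarity is set by the outgroup: the derived state is whichever differs from the outgroup's state, so for II, III the derived state is '0', and for the remaining characters it is '1'.
Only Taxon 2, Taxon 5, and Taxon 7 show the derived state '1' for I, supporting them as a clade.
II (derived state '0') is shared by Taxon 5 and Taxon 7 — a synapomorphy uniting that clade.
All ingroup taxa share the derived state '0' for III; it defines the ingroup but does not resolve relationships within it.
Most parsimonious ingroup topology: ((Taxon 2,(Taxon 7,Taxon 5)),Taxon 3).
Taxon 7 and Taxon 5 form a cherry on this tree, so they are sister taxa.

Taxon 5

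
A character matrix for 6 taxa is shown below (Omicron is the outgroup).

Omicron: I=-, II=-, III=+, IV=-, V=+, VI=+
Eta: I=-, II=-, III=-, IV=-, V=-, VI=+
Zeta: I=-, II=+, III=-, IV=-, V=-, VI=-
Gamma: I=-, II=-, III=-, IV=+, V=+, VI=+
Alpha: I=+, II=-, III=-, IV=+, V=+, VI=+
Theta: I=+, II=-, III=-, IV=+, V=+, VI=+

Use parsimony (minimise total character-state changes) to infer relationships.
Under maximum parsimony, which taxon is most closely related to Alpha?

Character polarity is set by the outgroup: the derived state is whichever differs from the outgroup's state, so for III, V, VI the derived state is '-', and for the remaining characters it is '+'.
I (derived state '+') is shared by Alpha and Theta — a synapomorphy uniting that clade.
II (derived state '+') is unique to Zeta (autapomorphy; uninformative for grouping).
All ingroup taxa share the derived state '-' for III; it defines the ingroup but does not resolve relationships within it.
IV: derived state '+' in Alpha, Gamma, and Theta only — synapomorphy for {Alpha, Gamma, Theta}.
V (derived state '-') is shared by Eta and Zeta — a synapomorphy uniting that clade.
VI (derived state '-') is unique to Zeta (autapomorphy; uninformative for grouping).
Most parsimonious ingroup topology: ((Eta,Zeta),(Gamma,(Alpha,Theta))).
Alpha and Theta form a cherry on this tree, so they are sister taxa.

Theta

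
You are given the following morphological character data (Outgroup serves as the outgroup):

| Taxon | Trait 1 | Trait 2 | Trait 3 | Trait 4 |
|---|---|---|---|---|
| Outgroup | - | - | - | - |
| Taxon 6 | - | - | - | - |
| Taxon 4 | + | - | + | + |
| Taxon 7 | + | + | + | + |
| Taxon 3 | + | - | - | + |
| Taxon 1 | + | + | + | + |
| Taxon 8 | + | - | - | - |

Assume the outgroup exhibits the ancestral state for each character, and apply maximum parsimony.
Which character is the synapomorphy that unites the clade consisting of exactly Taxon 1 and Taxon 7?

The outgroup has state '-' for every character, so '+' is the derived state throughout.
Trait 1: derived state '+' in Taxon 1, Taxon 3, Taxon 4, Taxon 7, and Taxon 8 only — synapomorphy for {Taxon 1, Taxon 3, Taxon 4, Taxon 7, Taxon 8}.
Only Taxon 1 and Taxon 7 show the derived state '+' for Trait 2, supporting them as a clade.
Trait 3 (derived state '+') is shared by Taxon 1, Taxon 4, and Taxon 7 — a synapomorphy uniting that clade.
Trait 4: derived state '+' in Taxon 1, Taxon 3, Taxon 4, and Taxon 7 only — synapomorphy for {Taxon 1, Taxon 3, Taxon 4, Taxon 7}.
Most parsimonious ingroup topology: (Taxon 6,(((Taxon 4,(Taxon 7,Taxon 1)),Taxon 3),Taxon 8)).
The clade {Taxon 1, Taxon 7} is supported by Trait 2: its derived state '+' occurs in exactly those taxa and in no other taxon (including the outgroup).

Trait 2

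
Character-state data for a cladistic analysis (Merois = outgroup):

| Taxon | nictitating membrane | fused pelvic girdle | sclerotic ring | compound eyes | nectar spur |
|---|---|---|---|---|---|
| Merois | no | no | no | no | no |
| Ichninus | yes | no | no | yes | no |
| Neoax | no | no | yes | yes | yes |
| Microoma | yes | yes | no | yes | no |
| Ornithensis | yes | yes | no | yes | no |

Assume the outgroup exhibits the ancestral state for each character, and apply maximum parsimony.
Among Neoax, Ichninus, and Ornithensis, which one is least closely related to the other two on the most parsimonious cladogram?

The outgroup has state 'no' for every character, so 'yes' is the derived state throughout.
nictitating membrane (derived state 'yes') is shared by Ichninus, Microoma, and Ornithensis — a synapomorphy uniting that clade.
Only Microoma and Ornithensis show the derived state 'yes' for fused pelvic girdle, supporting them as a clade.
sclerotic ring: derived state 'yes' in Neoax only — an autapomorphy, so it tells us nothing about relationships among taxa.
compound eyes (derived state 'yes') is shared by all ingroup taxa — unites the whole ingroup.
nectar spur (derived state 'yes') is unique to Neoax (autapomorphy; uninformative for grouping).
Most parsimonious ingroup topology: ((Ichninus,(Microoma,Ornithensis)),Neoax).
Ornithensis and Ichninus share a more recent common ancestor with each other than either does with Neoax, so Neoax is the least closely related of the three.

Neoax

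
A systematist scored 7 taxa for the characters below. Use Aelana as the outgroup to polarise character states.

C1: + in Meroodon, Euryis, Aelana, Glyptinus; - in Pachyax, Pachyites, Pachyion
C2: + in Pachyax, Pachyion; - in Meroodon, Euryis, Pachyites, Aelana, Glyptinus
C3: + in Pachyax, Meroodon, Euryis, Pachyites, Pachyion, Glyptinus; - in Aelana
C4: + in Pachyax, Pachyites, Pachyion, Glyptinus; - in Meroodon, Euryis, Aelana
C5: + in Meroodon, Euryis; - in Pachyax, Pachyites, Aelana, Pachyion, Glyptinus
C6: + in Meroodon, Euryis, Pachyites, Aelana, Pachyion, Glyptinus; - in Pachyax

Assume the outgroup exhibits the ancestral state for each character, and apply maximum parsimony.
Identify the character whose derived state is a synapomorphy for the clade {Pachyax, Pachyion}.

Character polarity is set by the outgroup: the derived state is whichever differs from the outgroup's state, so for C1, C6 the derived state is '-', and for the remaining characters it is '+'.
Only Pachyax, Pachyion, and Pachyites show the derived state '-' for C1, supporting them as a clade.
Only Pachyax and Pachyion show the derived state '+' for C2, supporting them as a clade.
C3 (derived state '+') is shared by all ingroup taxa — unites the whole ingroup.
Only Glyptinus, Pachyax, Pachyion, and Pachyites show the derived state '+' for C4, supporting them as a clade.
C5 (derived state '+') is shared by Euryis and Meroodon — a synapomorphy uniting that clade.
C6: derived state '-' in Pachyax only — an autapomorphy, so it tells us nothing about relationships among taxa.
Most parsimonious ingroup topology: ((Glyptinus,(Pachyites,(Pachyax,Pachyion))),(Meroodon,Euryis)).
The clade {Pachyax, Pachyion} is supported by C2: its derived state '+' occurs in exactly those taxa and in no other taxon (including the outgroup).

C2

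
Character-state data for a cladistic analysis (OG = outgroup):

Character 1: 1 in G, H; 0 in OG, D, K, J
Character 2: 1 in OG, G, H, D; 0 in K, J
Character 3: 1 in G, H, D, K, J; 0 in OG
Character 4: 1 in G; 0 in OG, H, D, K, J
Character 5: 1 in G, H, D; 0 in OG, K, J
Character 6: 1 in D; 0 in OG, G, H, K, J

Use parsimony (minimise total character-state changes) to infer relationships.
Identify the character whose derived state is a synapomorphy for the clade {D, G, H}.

Character 5

Character polarity is set by the outgroup: the derived state is whichever differs from the outgroup's state, so for Character 2 the derived state is '0', and for the remaining characters it is '1'.
Character 1: derived state '1' in G and H only — synapomorphy for {G, H}.
Only J and K show the derived state '0' for Character 2, supporting them as a clade.
Character 3 (derived state '1') is shared by all ingroup taxa — unites the whole ingroup.
Character 4 (derived state '1') is unique to G (autapomorphy; uninformative for grouping).
Character 5: derived state '1' in D, G, and H only — synapomorphy for {D, G, H}.
Character 6 (derived state '1') is unique to D (autapomorphy; uninformative for grouping).
Most parsimonious ingroup topology: (((G,H),D),(K,J)).
The clade {D, G, H} is supported by Character 5: its derived state '1' occurs in exactly those taxa and in no other taxon (including the outgroup).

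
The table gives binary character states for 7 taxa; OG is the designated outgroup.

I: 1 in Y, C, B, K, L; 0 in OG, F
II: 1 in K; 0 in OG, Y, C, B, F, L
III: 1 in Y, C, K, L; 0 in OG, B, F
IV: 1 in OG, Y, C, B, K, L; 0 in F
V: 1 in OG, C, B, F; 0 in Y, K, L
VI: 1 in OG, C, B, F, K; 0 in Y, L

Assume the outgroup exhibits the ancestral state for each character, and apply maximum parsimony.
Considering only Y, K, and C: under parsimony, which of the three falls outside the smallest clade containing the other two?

Character polarity is set by the outgroup: the derived state is whichever differs from the outgroup's state, so for IV, V, VI the derived state is '0', and for the remaining characters it is '1'.
Only B, C, K, L, and Y show the derived state '1' for I, supporting them as a clade.
II (derived state '1') is unique to K (autapomorphy; uninformative for grouping).
III (derived state '1') is shared by C, K, L, and Y — a synapomorphy uniting that clade.
IV: derived state '0' in F only — an autapomorphy, so it tells us nothing about relationships among taxa.
V (derived state '0') is shared by K, L, and Y — a synapomorphy uniting that clade.
VI (derived state '0') is shared by L and Y — a synapomorphy uniting that clade.
Most parsimonious ingroup topology: (((((Y,L),K),C),B),F).
K and Y share a more recent common ancestor with each other than either does with C, so C is the least closely related of the three.

C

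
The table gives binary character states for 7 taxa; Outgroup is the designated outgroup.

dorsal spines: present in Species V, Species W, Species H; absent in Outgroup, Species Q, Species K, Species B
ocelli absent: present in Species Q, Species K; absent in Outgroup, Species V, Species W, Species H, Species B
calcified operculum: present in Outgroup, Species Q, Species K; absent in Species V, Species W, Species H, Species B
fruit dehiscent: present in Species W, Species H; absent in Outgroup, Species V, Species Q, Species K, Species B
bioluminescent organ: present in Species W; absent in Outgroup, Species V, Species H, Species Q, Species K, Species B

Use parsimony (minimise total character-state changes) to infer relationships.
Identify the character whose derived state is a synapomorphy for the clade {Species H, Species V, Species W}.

dorsal spines

Character polarity is set by the outgroup: the derived state is whichever differs from the outgroup's state, so for calcified operculum the derived state is 'absent', and for the remaining characters it is 'present'.
Only Species H, Species V, and Species W show the derived state 'present' for dorsal spines, supporting them as a clade.
ocelli absent (derived state 'present') is shared by Species K and Species Q — a synapomorphy uniting that clade.
Only Species B, Species H, Species V, and Species W show the derived state 'absent' for calcified operculum, supporting them as a clade.
fruit dehiscent: derived state 'present' in Species H and Species W only — synapomorphy for {Species H, Species W}.
bioluminescent organ (derived state 'present') is unique to Species W (autapomorphy; uninformative for grouping).
Most parsimonious ingroup topology: (((Species V,(Species W,Species H)),Species B),(Species Q,Species K)).
The clade {Species H, Species V, Species W} is supported by dorsal spines: its derived state 'present' occurs in exactly those taxa and in no other taxon (including the outgroup).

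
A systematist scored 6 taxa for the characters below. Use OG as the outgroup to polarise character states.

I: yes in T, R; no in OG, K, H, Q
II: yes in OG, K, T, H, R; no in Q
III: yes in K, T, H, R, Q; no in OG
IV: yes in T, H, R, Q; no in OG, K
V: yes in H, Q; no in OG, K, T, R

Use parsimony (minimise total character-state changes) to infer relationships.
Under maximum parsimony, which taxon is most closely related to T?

R

Character polarity is set by the outgroup: the derived state is whichever differs from the outgroup's state, so for II the derived state is 'no', and for the remaining characters it is 'yes'.
Only R and T show the derived state 'yes' for I, supporting them as a clade.
II (derived state 'no') is unique to Q (autapomorphy; uninformative for grouping).
III (derived state 'yes') is shared by all ingroup taxa — unites the whole ingroup.
Only H, Q, R, and T show the derived state 'yes' for IV, supporting them as a clade.
Only H and Q show the derived state 'yes' for V, supporting them as a clade.
Most parsimonious ingroup topology: (K,((T,R),(H,Q))).
T and R form a cherry on this tree, so they are sister taxa.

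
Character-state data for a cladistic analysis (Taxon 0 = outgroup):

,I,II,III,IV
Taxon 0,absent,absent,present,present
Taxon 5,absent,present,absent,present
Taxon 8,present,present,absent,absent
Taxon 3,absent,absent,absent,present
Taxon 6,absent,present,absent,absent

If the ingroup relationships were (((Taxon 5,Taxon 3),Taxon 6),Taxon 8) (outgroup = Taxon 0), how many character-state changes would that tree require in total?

Map each character onto (((Taxon 5,Taxon 3),Taxon 6),Taxon 8) (rooted by Taxon 0) and count the minimum state changes it requires (Fitch parsimony):
I: 1; II: 2; III: 1; IV: 2.
Total tree length = 6.

6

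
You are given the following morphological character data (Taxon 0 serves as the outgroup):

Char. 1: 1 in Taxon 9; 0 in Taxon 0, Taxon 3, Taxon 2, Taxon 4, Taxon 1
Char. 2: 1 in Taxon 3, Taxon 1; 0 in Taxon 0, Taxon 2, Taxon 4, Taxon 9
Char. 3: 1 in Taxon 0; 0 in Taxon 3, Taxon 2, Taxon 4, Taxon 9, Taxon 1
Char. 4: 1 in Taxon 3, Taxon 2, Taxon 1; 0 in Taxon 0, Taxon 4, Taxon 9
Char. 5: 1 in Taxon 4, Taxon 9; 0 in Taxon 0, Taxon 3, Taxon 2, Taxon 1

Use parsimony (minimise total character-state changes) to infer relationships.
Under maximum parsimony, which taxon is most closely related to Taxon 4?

Character polarity is set by the outgroup: the derived state is whichever differs from the outgroup's state, so for Char. 3 the derived state is '0', and for the remaining characters it is '1'.
Char. 1: derived state '1' in Taxon 9 only — an autapomorphy, so it tells us nothing about relationships among taxa.
Only Taxon 1 and Taxon 3 show the derived state '1' for Char. 2, supporting them as a clade.
All ingroup taxa share the derived state '0' for Char. 3; it defines the ingroup but does not resolve relationships within it.
Only Taxon 1, Taxon 2, and Taxon 3 show the derived state '1' for Char. 4, supporting them as a clade.
Char. 5: derived state '1' in Taxon 4 and Taxon 9 only — synapomorphy for {Taxon 4, Taxon 9}.
Most parsimonious ingroup topology: (((Taxon 3,Taxon 1),Taxon 2),(Taxon 4,Taxon 9)).
Taxon 4 and Taxon 9 form a cherry on this tree, so they are sister taxa.

Taxon 9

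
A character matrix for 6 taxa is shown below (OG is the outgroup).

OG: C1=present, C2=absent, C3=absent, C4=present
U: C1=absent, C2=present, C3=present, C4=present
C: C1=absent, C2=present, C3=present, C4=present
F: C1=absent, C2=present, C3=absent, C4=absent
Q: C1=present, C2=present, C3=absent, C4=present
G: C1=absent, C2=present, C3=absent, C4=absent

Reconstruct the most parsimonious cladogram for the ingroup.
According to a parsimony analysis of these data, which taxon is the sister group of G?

Character polarity is set by the outgroup: the derived state is whichever differs from the outgroup's state, so for C1, C4 the derived state is 'absent', and for the remaining characters it is 'present'.
C1 (derived state 'absent') is shared by C, F, G, and U — a synapomorphy uniting that clade.
C2 (derived state 'present') is shared by all ingroup taxa — unites the whole ingroup.
C3 (derived state 'present') is shared by C and U — a synapomorphy uniting that clade.
C4: derived state 'absent' in F and G only — synapomorphy for {F, G}.
Most parsimonious ingroup topology: (((U,C),(F,G)),Q).
G and F form a cherry on this tree, so they are sister taxa.

F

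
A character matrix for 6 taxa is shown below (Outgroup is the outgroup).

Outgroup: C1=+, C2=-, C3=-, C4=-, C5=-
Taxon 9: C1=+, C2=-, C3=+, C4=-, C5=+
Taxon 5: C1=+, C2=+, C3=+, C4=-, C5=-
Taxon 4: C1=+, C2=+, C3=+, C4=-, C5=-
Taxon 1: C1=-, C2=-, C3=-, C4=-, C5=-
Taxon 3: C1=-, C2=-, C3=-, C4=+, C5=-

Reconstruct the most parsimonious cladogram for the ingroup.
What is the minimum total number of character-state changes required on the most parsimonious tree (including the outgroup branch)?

Character polarity is set by the outgroup: the derived state is whichever differs from the outgroup's state, so for C1 the derived state is '-', and for the remaining characters it is '+'.
Only Taxon 1 and Taxon 3 show the derived state '-' for C1, supporting them as a clade.
Only Taxon 4 and Taxon 5 show the derived state '+' for C2, supporting them as a clade.
Only Taxon 4, Taxon 5, and Taxon 9 show the derived state '+' for C3, supporting them as a clade.
C4 (derived state '+') is unique to Taxon 3 (autapomorphy; uninformative for grouping).
C5: derived state '+' in Taxon 9 only — an autapomorphy, so it tells us nothing about relationships among taxa.
Most parsimonious ingroup topology: ((Taxon 9,(Taxon 5,Taxon 4)),(Taxon 1,Taxon 3)).
Changes per character on this tree: C1: 1; C2: 1; C3: 1; C4: 1; C5: 1.
Total = 5.

5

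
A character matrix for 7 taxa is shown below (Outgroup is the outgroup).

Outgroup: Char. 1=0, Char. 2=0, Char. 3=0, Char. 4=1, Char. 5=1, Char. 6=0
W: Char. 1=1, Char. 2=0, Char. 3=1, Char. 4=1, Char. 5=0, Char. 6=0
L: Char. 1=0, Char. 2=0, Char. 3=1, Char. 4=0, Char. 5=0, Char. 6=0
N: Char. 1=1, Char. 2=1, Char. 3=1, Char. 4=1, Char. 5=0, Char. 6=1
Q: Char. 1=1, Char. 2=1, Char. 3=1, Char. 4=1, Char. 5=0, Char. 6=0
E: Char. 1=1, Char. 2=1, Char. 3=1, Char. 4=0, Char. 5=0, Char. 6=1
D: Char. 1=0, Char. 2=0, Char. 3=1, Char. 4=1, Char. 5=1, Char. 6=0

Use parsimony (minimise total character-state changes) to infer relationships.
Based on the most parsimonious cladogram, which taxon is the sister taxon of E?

N

Character polarity is set by the outgroup: the derived state is whichever differs from the outgroup's state, so for Char. 4, Char. 5 the derived state is '0', and for the remaining characters it is '1'.
Only E, N, Q, and W show the derived state '1' for Char. 1, supporting them as a clade.
Char. 2 (derived state '1') is shared by E, N, and Q — a synapomorphy uniting that clade.
Char. 3 (derived state '1') is shared by all ingroup taxa — unites the whole ingroup.
Char. 4 (state '0') occurs in E and L but conflicts with the nesting implied by the other characters — most parsimoniously interpreted as homoplasy.
Only E, L, N, Q, and W show the derived state '0' for Char. 5, supporting them as a clade.
Only E and N show the derived state '1' for Char. 6, supporting them as a clade.
Most parsimonious ingroup topology: (((W,((N,E),Q)),L),D).
E and N form a cherry on this tree, so they are sister taxa.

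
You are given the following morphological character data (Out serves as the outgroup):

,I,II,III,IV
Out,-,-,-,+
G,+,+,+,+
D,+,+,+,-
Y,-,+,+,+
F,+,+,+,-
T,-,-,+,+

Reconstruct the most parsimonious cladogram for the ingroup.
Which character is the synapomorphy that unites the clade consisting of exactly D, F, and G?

I

Character polarity is set by the outgroup: the derived state is whichever differs from the outgroup's state, so for IV the derived state is '-', and for the remaining characters it is '+'.
Only D, F, and G show the derived state '+' for I, supporting them as a clade.
II (derived state '+') is shared by D, F, G, and Y — a synapomorphy uniting that clade.
III (derived state '+') is shared by all ingroup taxa — unites the whole ingroup.
Only D and F show the derived state '-' for IV, supporting them as a clade.
Most parsimonious ingroup topology: (((G,(D,F)),Y),T).
The clade {D, F, G} is supported by I: its derived state '+' occurs in exactly those taxa and in no other taxon (including the outgroup).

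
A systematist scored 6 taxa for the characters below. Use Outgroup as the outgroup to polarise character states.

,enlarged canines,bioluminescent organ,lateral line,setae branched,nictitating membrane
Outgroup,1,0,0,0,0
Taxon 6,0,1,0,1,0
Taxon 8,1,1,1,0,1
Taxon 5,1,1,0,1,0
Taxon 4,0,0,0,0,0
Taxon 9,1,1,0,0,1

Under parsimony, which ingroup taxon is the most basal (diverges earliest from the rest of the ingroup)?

Taxon 4

Character polarity is set by the outgroup: the derived state is whichever differs from the outgroup's state, so for enlarged canines the derived state is '0', and for the remaining characters it is '1'.
enlarged canines groups Taxon 4 and Taxon 6, which is incompatible with the clades supported by the remaining characters; treating it as convergent (homoplasy) costs fewer steps than any alternative tree.
Only Taxon 5, Taxon 6, Taxon 8, and Taxon 9 show the derived state '1' for bioluminescent organ, supporting them as a clade.
lateral line (derived state '1') is unique to Taxon 8 (autapomorphy; uninformative for grouping).
setae branched: derived state '1' in Taxon 5 and Taxon 6 only — synapomorphy for {Taxon 5, Taxon 6}.
Only Taxon 8 and Taxon 9 show the derived state '1' for nictitating membrane, supporting them as a clade.
Most parsimonious ingroup topology: (((Taxon 6,Taxon 5),(Taxon 8,Taxon 9)),Taxon 4).
Taxon 4 is sister to the clade containing all other ingroup taxa, so it is the earliest-diverging (most basal) ingroup lineage.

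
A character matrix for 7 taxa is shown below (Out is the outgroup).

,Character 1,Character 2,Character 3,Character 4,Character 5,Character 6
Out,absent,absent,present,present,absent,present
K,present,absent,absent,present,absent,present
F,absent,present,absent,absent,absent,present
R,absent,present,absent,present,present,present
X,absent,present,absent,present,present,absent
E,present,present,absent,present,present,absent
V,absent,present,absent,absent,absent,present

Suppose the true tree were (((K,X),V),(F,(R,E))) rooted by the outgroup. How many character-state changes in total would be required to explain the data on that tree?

Map each character onto (((K,X),V),(F,(R,E))) (rooted by Out) and count the minimum state changes it requires (Fitch parsimony):
Character 1: 2; Character 2: 2; Character 3: 1; Character 4: 2; Character 5: 2; Character 6: 2.
Total tree length = 11.

11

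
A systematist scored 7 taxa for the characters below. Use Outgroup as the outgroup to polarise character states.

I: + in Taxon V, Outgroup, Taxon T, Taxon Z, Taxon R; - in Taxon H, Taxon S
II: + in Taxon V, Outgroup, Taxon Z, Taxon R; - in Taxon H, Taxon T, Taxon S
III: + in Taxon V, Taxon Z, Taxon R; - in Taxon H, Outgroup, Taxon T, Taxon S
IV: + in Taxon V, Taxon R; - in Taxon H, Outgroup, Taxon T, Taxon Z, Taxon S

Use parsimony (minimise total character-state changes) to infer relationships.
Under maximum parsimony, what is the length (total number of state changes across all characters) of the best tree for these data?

Character polarity is set by the outgroup: the derived state is whichever differs from the outgroup's state, so for I, II the derived state is '-', and for the remaining characters it is '+'.
Only Taxon H and Taxon S show the derived state '-' for I, supporting them as a clade.
Only Taxon H, Taxon S, and Taxon T show the derived state '-' for II, supporting them as a clade.
III: derived state '+' in Taxon R, Taxon V, and Taxon Z only — synapomorphy for {Taxon R, Taxon V, Taxon Z}.
Only Taxon R and Taxon V show the derived state '+' for IV, supporting them as a clade.
Most parsimonious ingroup topology: (((Taxon V,Taxon R),Taxon Z),((Taxon S,Taxon H),Taxon T)).
Changes per character on this tree: I: 1; II: 1; III: 1; IV: 1.
Total = 4.

4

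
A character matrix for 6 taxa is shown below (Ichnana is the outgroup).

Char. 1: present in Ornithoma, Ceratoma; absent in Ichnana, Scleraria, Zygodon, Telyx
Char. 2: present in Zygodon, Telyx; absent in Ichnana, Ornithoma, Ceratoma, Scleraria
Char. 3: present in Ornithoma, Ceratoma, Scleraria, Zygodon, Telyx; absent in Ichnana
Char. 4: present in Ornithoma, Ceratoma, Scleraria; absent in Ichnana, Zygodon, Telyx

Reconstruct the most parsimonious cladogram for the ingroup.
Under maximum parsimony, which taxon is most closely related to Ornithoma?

Ceratoma

The outgroup has state 'absent' for every character, so 'present' is the derived state throughout.
Only Ceratoma and Ornithoma show the derived state 'present' for Char. 1, supporting them as a clade.
Char. 2: derived state 'present' in Telyx and Zygodon only — synapomorphy for {Telyx, Zygodon}.
All ingroup taxa share the derived state 'present' for Char. 3; it defines the ingroup but does not resolve relationships within it.
Char. 4 (derived state 'present') is shared by Ceratoma, Ornithoma, and Scleraria — a synapomorphy uniting that clade.
Most parsimonious ingroup topology: (((Ornithoma,Ceratoma),Scleraria),(Zygodon,Telyx)).
Ornithoma and Ceratoma form a cherry on this tree, so they are sister taxa.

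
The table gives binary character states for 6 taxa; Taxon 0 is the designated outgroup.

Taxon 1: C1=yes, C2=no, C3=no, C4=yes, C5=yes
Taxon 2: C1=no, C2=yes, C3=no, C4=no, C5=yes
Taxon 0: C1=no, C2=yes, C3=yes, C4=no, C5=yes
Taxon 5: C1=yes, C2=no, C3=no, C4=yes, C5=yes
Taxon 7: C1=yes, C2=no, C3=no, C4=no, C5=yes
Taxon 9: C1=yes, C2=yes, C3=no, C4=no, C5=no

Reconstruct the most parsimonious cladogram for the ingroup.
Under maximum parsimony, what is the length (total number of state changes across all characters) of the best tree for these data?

5

Character polarity is set by the outgroup: the derived state is whichever differs from the outgroup's state, so for C2, C3, C5 the derived state is 'no', and for the remaining characters it is 'yes'.
C1 (derived state 'yes') is shared by Taxon 1, Taxon 5, Taxon 7, and Taxon 9 — a synapomorphy uniting that clade.
C2: derived state 'no' in Taxon 1, Taxon 5, and Taxon 7 only — synapomorphy for {Taxon 1, Taxon 5, Taxon 7}.
C3 (derived state 'no') is shared by all ingroup taxa — unites the whole ingroup.
C4: derived state 'yes' in Taxon 1 and Taxon 5 only — synapomorphy for {Taxon 1, Taxon 5}.
C5 (derived state 'no') is unique to Taxon 9 (autapomorphy; uninformative for grouping).
Most parsimonious ingroup topology: (((Taxon 7,(Taxon 1,Taxon 5)),Taxon 9),Taxon 2).
Changes per character on this tree: C1: 1; C2: 1; C3: 1; C4: 1; C5: 1.
Total = 5.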